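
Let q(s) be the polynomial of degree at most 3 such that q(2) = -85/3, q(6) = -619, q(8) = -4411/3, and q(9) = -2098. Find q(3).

Write q(s) = as^3 + bs^2 + cs + d. Substituting each data point gives a linear system:
  8a + 4b + 2c + d = -85/3
  216a + 36b + 6c + d = -619
  512a + 64b + 8c + d = -4411/3
  729a + 81b + 9c + d = -2098
Solving the system yields a = -3, b = 5/3, c = -5, d = -1.
So q(s) = -3s^3 + (5/3)s^2 - 5s - 1.
Then q(3) = -82.

-82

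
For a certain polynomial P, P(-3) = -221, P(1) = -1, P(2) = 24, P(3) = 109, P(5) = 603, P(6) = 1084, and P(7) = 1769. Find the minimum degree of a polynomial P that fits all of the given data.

Divided differences on the nodes -3, 1, 2, 3, 5, 6, 7:
  order 0: -221  -1  24  109  603  1084  1769
  order 1: 55  25  85  247  481  685
  order 2: -6  30  54  78  102
  order 3: 6  6  6  6
  order 4: 0  0  0
  order 5: 0  0
  order 6: 0
The order-3 divided differences are all 6 (nonzero) and every higher order vanishes, so the data lies on a polynomial of degree exactly 3.

3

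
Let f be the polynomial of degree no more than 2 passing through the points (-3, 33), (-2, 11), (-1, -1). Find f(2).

23

Forward differences of the values at u = -3, -2, -1:
  f  : 33  11  -1
  Δ  : -22  -12
  Δ^2: 10
The second differences are constant, confirming degree 2.
Interpolating (Newton forward form) and evaluating at u = 2 gives f(2) = 23.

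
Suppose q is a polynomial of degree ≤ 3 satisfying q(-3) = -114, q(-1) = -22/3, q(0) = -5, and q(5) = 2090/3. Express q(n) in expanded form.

Write q(n) = an^3 + bn^2 + cn + d. Substituting each data point gives a linear system:
  -27a + 9b - 3c + d = -114
  -a + b - c + d = -22/3
  d = -5
  125a + 25b + 5c + d = 2090/3
Solving the system yields a = 5, b = 3, c = 1/3, d = -5.
So q(n) = 5n^3 + 3n^2 + (1/3)n - 5.
Check: q(0) = -5. ✓

q(n) = 5n^3 + 3n^2 + (1/3)n - 5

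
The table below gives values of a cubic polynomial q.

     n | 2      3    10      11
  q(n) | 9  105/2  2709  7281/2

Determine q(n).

q(n) = 3n^3 - 3n^2 + (3/2)n - 6

Using the Lagrange interpolation formula with nodes 2, 3, 10, 11:
  L_0(n) = (n - 3)(n - 10)(n - 11) / -72
  L_1(n) = (n - 2)(n - 10)(n - 11) / 56
  L_2(n) = (n - 2)(n - 3)(n - 11) / -56
  L_3(n) = (n - 2)(n - 3)(n - 10) / 72
Then q(n) = 9·L_0(n) + 105/2·L_1(n) + 2709·L_2(n) + 7281/2·L_3(n).
Expanding and collecting terms gives q(n) = 3n³ - 3n² + (3/2)n - 6.
Check: q(3) = 105/2. ✓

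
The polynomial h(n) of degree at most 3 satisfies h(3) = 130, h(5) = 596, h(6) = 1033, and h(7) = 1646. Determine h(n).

h(n) = 5n^3 - 2n^2 + 4n + 1

Using the Lagrange interpolation formula with nodes 3, 5, 6, 7:
  L_0(n) = (n - 5)(n - 6)(n - 7) / -24
  L_1(n) = (n - 3)(n - 6)(n - 7) / 4
  L_2(n) = (n - 3)(n - 5)(n - 7) / -3
  L_3(n) = (n - 3)(n - 5)(n - 6) / 8
Then h(n) = 130·L_0(n) + 596·L_1(n) + 1033·L_2(n) + 1646·L_3(n).
Expanding and collecting terms gives h(n) = 5n³ - 2n² + 4n + 1.
Check: h(3) = 130. ✓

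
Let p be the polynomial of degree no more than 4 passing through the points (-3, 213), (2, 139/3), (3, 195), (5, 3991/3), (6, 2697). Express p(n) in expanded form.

Write p(n) = an^4 + bn^3 + cn^2 + dn + e. Substituting each data point gives a linear system:
  81a - 27b + 9c - 3d + e = 213
  16a + 8b + 4c + 2d + e = 139/3
  81a + 27b + 9c + 3d + e = 195
  625a + 125b + 25c + 5d + e = 3991/3
  1296a + 216b + 36c + 6d + e = 2697
Solving the system yields a = 2, b = -1/3, c = 5, d = 0, e = -3.
So p(n) = 2n^4 - (1/3)n^3 + 5n^2 - 3.
Check: p(2) = 139/3. ✓

p(n) = 2n^4 - (1/3)n^3 + 5n^2 - 3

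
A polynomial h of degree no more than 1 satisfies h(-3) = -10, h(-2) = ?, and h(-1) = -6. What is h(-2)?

On equispaced nodes a degree-1 polynomial has vanishing second forward difference, so
  h(-3) - 2·h(-2) + h(-1) = 0.
Substituting the known values and solving for h(-2):
  -2·h(-2) = 16
  h(-2) = -8.

-8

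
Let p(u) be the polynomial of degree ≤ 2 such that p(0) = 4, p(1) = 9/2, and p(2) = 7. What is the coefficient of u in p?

Write p(u) = au^2 + bu + c. Substituting each data point gives a linear system:
  c = 4
  a + b + c = 9/2
  4a + 2b + c = 7
Solving the system yields a = 1, b = -1/2, c = 4.
So p(u) = u^2 - (1/2)u + 4.
The coefficient of u is -1/2.

-1/2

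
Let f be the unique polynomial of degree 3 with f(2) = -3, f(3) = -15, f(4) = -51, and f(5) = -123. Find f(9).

Using the Lagrange interpolation formula with nodes 2, 3, 4, 5:
  L_0(x) = (x - 3)(x - 4)(x - 5) / -6
  L_1(x) = (x - 2)(x - 4)(x - 5) / 2
  L_2(x) = (x - 2)(x - 3)(x - 5) / -2
  L_3(x) = (x - 2)(x - 3)(x - 4) / 6
Then f(x) = -3·L_0(x) - 15·L_1(x) - 51·L_2(x) - 123·L_3(x).
Expanding and collecting terms gives f(x) = -2x^3 + 6x^2 - 4x - 3.
Evaluating at x = 9: f(9) = -1011.

-1011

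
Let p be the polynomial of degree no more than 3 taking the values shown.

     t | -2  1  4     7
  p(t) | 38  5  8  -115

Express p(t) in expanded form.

p(t) = -t^3 + 5t^2 - 3t + 4

Write p(t) = at^3 + bt^2 + ct + d. Substituting each data point gives a linear system:
  -8a + 4b - 2c + d = 38
  a + b + c + d = 5
  64a + 16b + 4c + d = 8
  343a + 49b + 7c + d = -115
Solving the system yields a = -1, b = 5, c = -3, d = 4.
So p(t) = -t³ + 5t² - 3t + 4.
Check: p(7) = -115. ✓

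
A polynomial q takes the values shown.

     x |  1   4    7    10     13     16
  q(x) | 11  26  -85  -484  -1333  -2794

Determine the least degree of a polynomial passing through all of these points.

Forward differences of the values at x = 1, 4, 7, 10, 13, 16:
  q  : 11  26  -85  -484  -1333  -2794
  Δ  : 15  -111  -399  -849  -1461
  Δ^2: -126  -288  -450  -612
  Δ^3: -162  -162  -162
  Δ^4: 0  0
  Δ^5: 0
The third differences are constant (-162) and nonzero, while all higher differences vanish, so the minimal degree is 3.

3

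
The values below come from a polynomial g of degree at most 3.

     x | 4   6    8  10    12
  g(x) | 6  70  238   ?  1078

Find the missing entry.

The 4 known points determine the degree-3 polynomial uniquely.
Write g(x) = ax^3 + bx^2 + cx + d. Substituting each data point gives a linear system:
  64a + 16b + 4c + d = 6
  216a + 36b + 6c + d = 70
  512a + 64b + 8c + d = 238
  1728a + 144b + 12c + d = 1078
Solving the system yields a = 1, b = -5, c = 6, d = -2.
So g(x) = x^3 - 5x^2 + 6x - 2.
Then g(10) = 558.

558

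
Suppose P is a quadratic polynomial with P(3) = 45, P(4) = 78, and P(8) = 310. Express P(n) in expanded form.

Using the Lagrange interpolation formula with nodes 3, 4, 8:
  L_0(n) = (n - 4)(n - 8) / 5
  L_1(n) = (n - 3)(n - 8) / -4
  L_2(n) = (n - 3)(n - 4) / 20
Then P(n) = 45·L_0(n) + 78·L_1(n) + 310·L_2(n).
Expanding and collecting terms gives P(n) = 5n² - 2n + 6.
Check: P(3) = 45. ✓

P(n) = 5n^2 - 2n + 6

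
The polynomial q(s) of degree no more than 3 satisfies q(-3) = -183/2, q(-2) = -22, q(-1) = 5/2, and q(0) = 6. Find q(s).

q(s) = 4s^3 + (3/2)s^2 + s + 6

Write q(s) = as^3 + bs^2 + cs + d. Substituting each data point gives a linear system:
  -27a + 9b - 3c + d = -183/2
  -8a + 4b - 2c + d = -22
  -a + b - c + d = 5/2
  d = 6
Solving the system yields a = 4, b = 3/2, c = 1, d = 6.
So q(s) = 4s^3 + (3/2)s^2 + s + 6.
Check: q(-2) = -22. ✓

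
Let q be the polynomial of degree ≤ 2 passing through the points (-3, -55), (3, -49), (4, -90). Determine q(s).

q(s) = -6s^2 + s + 2

Using the Lagrange interpolation formula with nodes -3, 3, 4:
  L_0(s) = (s - 3)(s - 4) / 42
  L_1(s) = (s + 3)(s - 4) / -6
  L_2(s) = (s + 3)(s - 3) / 7
Then q(s) = -55·L_0(s) - 49·L_1(s) - 90·L_2(s).
Expanding and collecting terms gives q(s) = -6s² + s + 2.
Check: q(4) = -90. ✓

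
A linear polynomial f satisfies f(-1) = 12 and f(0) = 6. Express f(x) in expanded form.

f(x) = -6x + 6

Write f(x) = ax + b. Substituting each data point gives a linear system:
  -a + b = 12
  b = 6
Solving the system yields a = -6, b = 6.
So f(x) = -6x + 6.
Check: f(0) = 6. ✓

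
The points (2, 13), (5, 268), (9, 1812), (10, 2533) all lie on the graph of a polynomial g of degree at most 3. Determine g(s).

Write g(s) = as^3 + bs^2 + cs + d. Substituting each data point gives a linear system:
  8a + 4b + 2c + d = 13
  125a + 25b + 5c + d = 268
  729a + 81b + 9c + d = 1812
  1000a + 100b + 10c + d = 2533
Solving the system yields a = 3, b = -5, c = 3, d = 3.
So g(s) = 3s^3 - 5s^2 + 3s + 3.
Check: g(5) = 268. ✓

g(s) = 3s^3 - 5s^2 + 3s + 3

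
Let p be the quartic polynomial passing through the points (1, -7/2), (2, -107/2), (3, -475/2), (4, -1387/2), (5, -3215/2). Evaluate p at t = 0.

Using the Lagrange interpolation formula with nodes 1, 2, 3, 4, 5:
  L_0(t) = (t - 2)(t - 3)(t - 4)(t - 5) / 24
  L_1(t) = (t - 1)(t - 3)(t - 4)(t - 5) / -6
  L_2(t) = (t - 1)(t - 2)(t - 4)(t - 5) / 4
  L_3(t) = (t - 1)(t - 2)(t - 3)(t - 5) / -6
  L_4(t) = (t - 1)(t - 2)(t - 3)(t - 4) / 24
Then p(t) = -7/2·L_0(t) - 107/2·L_1(t) - 475/2·L_2(t) - 1387/2·L_3(t) - 3215/2·L_4(t).
Expanding and collecting terms gives p(t) = -2t⁴ - 3t³ + t² - 2t + 5/2.
Evaluating at t = 0: p(0) = 5/2.

5/2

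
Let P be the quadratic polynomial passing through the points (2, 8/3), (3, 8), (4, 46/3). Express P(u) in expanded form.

Using the Lagrange interpolation formula with nodes 2, 3, 4:
  L_0(u) = (u - 3)(u - 4) / 2
  L_1(u) = (u - 2)(u - 4) / -1
  L_2(u) = (u - 2)(u - 3) / 2
Then P(u) = 8/3·L_0(u) + 8·L_1(u) + 46/3·L_2(u).
Expanding and collecting terms gives P(u) = u^2 + (1/3)u - 2.
Check: P(3) = 8. ✓

P(u) = u^2 + (1/3)u - 2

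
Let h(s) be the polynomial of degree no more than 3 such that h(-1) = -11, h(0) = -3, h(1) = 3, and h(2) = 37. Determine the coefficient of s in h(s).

2

Write h(s) = as^3 + bs^2 + cs + d. Substituting each data point gives a linear system:
  -a + b - c + d = -11
  d = -3
  a + b + c + d = 3
  8a + 4b + 2c + d = 37
Solving the system yields a = 5, b = -1, c = 2, d = -3.
So h(s) = 5s^3 - s^2 + 2s - 3.
The coefficient of s is 2.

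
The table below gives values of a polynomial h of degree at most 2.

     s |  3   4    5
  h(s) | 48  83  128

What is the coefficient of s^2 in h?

5

Write h(s) = as^2 + bs + c. Substituting each data point gives a linear system:
  9a + 3b + c = 48
  16a + 4b + c = 83
  25a + 5b + c = 128
Solving the system yields a = 5, b = 0, c = 3.
So h(s) = 5s^2 + 3.
The leading coefficient is 5.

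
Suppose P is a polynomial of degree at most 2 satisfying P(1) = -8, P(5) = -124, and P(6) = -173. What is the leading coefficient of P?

-4

Write P(u) = au^2 + bu + c. Substituting each data point gives a linear system:
  a + b + c = -8
  25a + 5b + c = -124
  36a + 6b + c = -173
Solving the system yields a = -4, b = -5, c = 1.
So P(u) = -4u² - 5u + 1.
The leading coefficient is -4.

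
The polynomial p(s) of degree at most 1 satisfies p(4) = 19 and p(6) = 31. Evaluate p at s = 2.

Using the Lagrange interpolation formula with nodes 4, 6:
  L_0(s) = (s - 6) / -2
  L_1(s) = (s - 4) / 2
Then p(s) = 19·L_0(s) + 31·L_1(s).
Expanding and collecting terms gives p(s) = 6s - 5.
Evaluating at s = 2: p(2) = 7.

7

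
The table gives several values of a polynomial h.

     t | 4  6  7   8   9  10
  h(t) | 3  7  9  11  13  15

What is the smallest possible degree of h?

1

Divided differences on the nodes 4, 6, 7, 8, 9, 10:
  order 0: 3  7  9  11  13  15
  order 1: 2  2  2  2  2
  order 2: 0  0  0  0
  order 3: 0  0  0
  order 4: 0  0
  order 5: 0
The order-1 divided differences are all 2 (nonzero) and every higher order vanishes, so the data lies on a polynomial of degree exactly 1.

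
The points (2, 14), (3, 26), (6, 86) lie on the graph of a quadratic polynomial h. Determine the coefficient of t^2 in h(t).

Write h(t) = at^2 + bt + c. Substituting each data point gives a linear system:
  4a + 2b + c = 14
  9a + 3b + c = 26
  36a + 6b + c = 86
Solving the system yields a = 2, b = 2, c = 2.
So h(t) = 2t^2 + 2t + 2.
The leading coefficient is 2.

2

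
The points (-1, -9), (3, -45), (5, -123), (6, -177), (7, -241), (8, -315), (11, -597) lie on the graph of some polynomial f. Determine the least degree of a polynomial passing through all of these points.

Divided differences on the nodes -1, 3, 5, 6, 7, 8, 11:
  order 0: -9  -45  -123  -177  -241  -315  -597
  order 1: -9  -39  -54  -64  -74  -94
  order 2: -5  -5  -5  -5  -5
  order 3: 0  0  0  0
  order 4: 0  0  0
  order 5: 0  0
  order 6: 0
The order-2 divided differences are all -5 (nonzero) and every higher order vanishes, so the data lies on a polynomial of degree exactly 2.

2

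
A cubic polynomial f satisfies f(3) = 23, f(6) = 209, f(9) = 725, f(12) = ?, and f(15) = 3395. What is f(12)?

The 4 known points determine the degree-3 polynomial uniquely.
Write f(x) = ax^3 + bx^2 + cx + d. Substituting each data point gives a linear system:
  27a + 9b + 3c + d = 23
  216a + 36b + 6c + d = 209
  729a + 81b + 9c + d = 725
  3375a + 225b + 15c + d = 3395
Solving the system yields a = 1, b = 1/3, c = -4, d = 5.
So f(x) = x^3 + (1/3)x^2 - 4x + 5.
Then f(12) = 1733.

1733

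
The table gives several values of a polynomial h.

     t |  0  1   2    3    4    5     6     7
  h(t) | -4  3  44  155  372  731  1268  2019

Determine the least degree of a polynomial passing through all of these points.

Forward differences of the values at t = 0, 1, 2, 3, 4, 5, 6, 7:
  h  : -4  3  44  155  372  731  1268  2019
  Δ  : 7  41  111  217  359  537  751
  Δ^2: 34  70  106  142  178  214
  Δ^3: 36  36  36  36  36
  Δ^4: 0  0  0  0
  Δ^5: 0  0  0
  Δ^6: 0  0
  Δ^7: 0
The third differences are constant (36) and nonzero, while all higher differences vanish, so the minimal degree is 3.

3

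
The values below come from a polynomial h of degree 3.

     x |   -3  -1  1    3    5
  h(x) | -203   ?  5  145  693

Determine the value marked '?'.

On equispaced nodes a degree-3 polynomial has vanishing fourth forward difference, so
  h(-3) - 4·h(-1) + 6·h(1) - 4·h(3) + h(5) = 0.
Substituting the known values and solving for h(-1):
  -4·h(-1) = 60
  h(-1) = -15.

-15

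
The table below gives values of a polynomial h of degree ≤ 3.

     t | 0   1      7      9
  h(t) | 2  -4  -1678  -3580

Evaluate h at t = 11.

-6554

Using the Lagrange interpolation formula with nodes 0, 1, 7, 9:
  L_0(t) = (t - 1)(t - 7)(t - 9) / -63
  L_1(t) = t(t - 7)(t - 9) / 48
  L_2(t) = t(t - 1)(t - 9) / -84
  L_3(t) = t(t - 1)(t - 7) / 144
Then h(t) = 2·L_0(t) - 4·L_1(t) - 1678·L_2(t) - 3580·L_3(t).
Expanding and collecting terms gives h(t) = -5t³ + t² - 2t + 2.
Evaluating at t = 11: h(11) = -6554.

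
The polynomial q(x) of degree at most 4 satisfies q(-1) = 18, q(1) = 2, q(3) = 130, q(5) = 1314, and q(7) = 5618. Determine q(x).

Write q(x) = ax^4 + bx^3 + cx^2 + dx + e. Substituting each data point gives a linear system:
  a - b + c - d + e = 18
  a + b + c + d + e = 2
  81a + 27b + 9c + 3d + e = 130
  625a + 125b + 25c + 5d + e = 1314
  2401a + 343b + 49c + 7d + e = 5618
Solving the system yields a = 3, b = -5, c = 3, d = -3, e = 4.
So q(x) = 3x^4 - 5x^3 + 3x^2 - 3x + 4.
Check: q(1) = 2. ✓

q(x) = 3x^4 - 5x^3 + 3x^2 - 3x + 4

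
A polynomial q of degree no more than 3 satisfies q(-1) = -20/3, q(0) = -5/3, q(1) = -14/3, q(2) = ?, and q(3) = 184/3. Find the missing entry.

The 4 known points determine the degree-3 polynomial uniquely.
Write q(t) = at^3 + bt^2 + ct + d. Substituting each data point gives a linear system:
  -a + b - c + d = -20/3
  d = -5/3
  a + b + c + d = -14/3
  27a + 9b + 3c + d = 184/3
Solving the system yields a = 4, b = -4, c = -3, d = -5/3.
So q(t) = 4t³ - 4t² - 3t - 5/3.
Then q(2) = 25/3.

25/3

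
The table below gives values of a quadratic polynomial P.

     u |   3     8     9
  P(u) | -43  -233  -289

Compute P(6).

-139

Write P(u) = au^2 + bu + c. Substituting each data point gives a linear system:
  9a + 3b + c = -43
  64a + 8b + c = -233
  81a + 9b + c = -289
Solving the system yields a = -3, b = -5, c = -1.
So P(u) = -3u^2 - 5u - 1.
Then P(6) = -139.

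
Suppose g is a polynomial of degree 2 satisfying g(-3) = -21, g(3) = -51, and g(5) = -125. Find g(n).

Write g(n) = an^2 + bn + c. Substituting each data point gives a linear system:
  9a - 3b + c = -21
  9a + 3b + c = -51
  25a + 5b + c = -125
Solving the system yields a = -4, b = -5, c = 0.
So g(n) = -4n^2 - 5n.
Check: g(-3) = -21. ✓

g(n) = -4n^2 - 5n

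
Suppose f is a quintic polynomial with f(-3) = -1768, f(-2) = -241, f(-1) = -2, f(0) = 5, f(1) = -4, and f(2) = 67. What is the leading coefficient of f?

Write f(u) = au^5 + bu^4 + cu^3 + du^2 + eu + k. Substituting each data point gives a linear system:
  -243a + 81b - 27c + 9d - 3e + k = -1768
  -32a + 16b - 8c + 4d - 2e + k = -241
  -a + b - c + d - e + k = -2
  k = 5
  a + b + c + d + e + k = -4
  32a + 16b + 8c + 4d + 2e + k = 67
Solving the system yields a = 6, b = -5, c = -4, d = -3, e = -3, k = 5.
So f(u) = 6u^5 - 5u^4 - 4u^3 - 3u^2 - 3u + 5.
The leading coefficient is 6.

6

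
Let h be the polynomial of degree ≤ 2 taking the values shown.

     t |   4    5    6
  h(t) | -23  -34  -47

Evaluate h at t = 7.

-62

Forward differences of the values at t = 4, 5, 6:
  h  : -23  -34  -47
  Δ  : -11  -13
  Δ^2: -2
The second differences are constant, confirming degree 2.
Interpolating (Newton forward form) and evaluating at t = 7 gives h(7) = -62.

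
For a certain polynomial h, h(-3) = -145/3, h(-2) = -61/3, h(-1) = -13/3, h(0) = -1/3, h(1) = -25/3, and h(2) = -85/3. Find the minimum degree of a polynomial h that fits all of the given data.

2

Forward differences of the values at u = -3, -2, -1, 0, 1, 2:
  h  : -145/3  -61/3  -13/3  -1/3  -25/3  -85/3
  Δ  : 28  16  4  -8  -20
  Δ^2: -12  -12  -12  -12
  Δ^3: 0  0  0
  Δ^4: 0  0
  Δ^5: 0
The second differences are constant (-12) and nonzero, while all higher differences vanish, so the minimal degree is 2.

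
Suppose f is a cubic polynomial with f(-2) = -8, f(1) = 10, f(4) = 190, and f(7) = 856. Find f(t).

Write f(t) = at^3 + bt^2 + ct + d. Substituting each data point gives a linear system:
  -8a + 4b - 2c + d = -8
  a + b + c + d = 10
  64a + 16b + 4c + d = 190
  343a + 49b + 7c + d = 856
Solving the system yields a = 2, b = 3, c = 3, d = 2.
So f(t) = 2t^3 + 3t^2 + 3t + 2.
Check: f(-2) = -8. ✓

f(t) = 2t^3 + 3t^2 + 3t + 2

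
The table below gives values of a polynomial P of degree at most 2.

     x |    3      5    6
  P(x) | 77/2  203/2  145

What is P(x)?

P(x) = 4x^2 - (1/2)x + 4

Write P(x) = ax^2 + bx + c. Substituting each data point gives a linear system:
  9a + 3b + c = 77/2
  25a + 5b + c = 203/2
  36a + 6b + c = 145
Solving the system yields a = 4, b = -1/2, c = 4.
So P(x) = 4x^2 - (1/2)x + 4.
Check: P(3) = 77/2. ✓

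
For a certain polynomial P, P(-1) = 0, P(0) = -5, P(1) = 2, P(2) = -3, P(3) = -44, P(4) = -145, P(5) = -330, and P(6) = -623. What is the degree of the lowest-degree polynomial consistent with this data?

Forward differences of the values at x = -1, 0, 1, 2, 3, 4, 5, 6:
  P  : 0  -5  2  -3  -44  -145  -330  -623
  Δ  : -5  7  -5  -41  -101  -185  -293
  Δ^2: 12  -12  -36  -60  -84  -108
  Δ^3: -24  -24  -24  -24  -24
  Δ^4: 0  0  0  0
  Δ^5: 0  0  0
  Δ^6: 0  0
  Δ^7: 0
The third differences are constant (-24) and nonzero, while all higher differences vanish, so the minimal degree is 3.

3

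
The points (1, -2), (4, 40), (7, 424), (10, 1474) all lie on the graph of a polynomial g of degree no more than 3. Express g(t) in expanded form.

Write g(t) = at^3 + bt^2 + ct + d. Substituting each data point gives a linear system:
  a + b + c + d = -2
  64a + 16b + 4c + d = 40
  343a + 49b + 7c + d = 424
  1000a + 100b + 10c + d = 1474
Solving the system yields a = 2, b = -5, c = -3, d = 4.
So g(t) = 2t^3 - 5t^2 - 3t + 4.
Check: g(10) = 1474. ✓

g(t) = 2t^3 - 5t^2 - 3t + 4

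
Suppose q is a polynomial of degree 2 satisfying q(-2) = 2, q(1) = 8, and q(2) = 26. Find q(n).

Write q(n) = an^2 + bn + c. Substituting each data point gives a linear system:
  4a - 2b + c = 2
  a + b + c = 8
  4a + 2b + c = 26
Solving the system yields a = 4, b = 6, c = -2.
So q(n) = 4n² + 6n - 2.
Check: q(2) = 26. ✓

q(n) = 4n^2 + 6n - 2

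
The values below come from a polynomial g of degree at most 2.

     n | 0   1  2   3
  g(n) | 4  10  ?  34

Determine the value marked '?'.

20

The 3 known points determine the degree-2 polynomial uniquely.
Write g(n) = an^2 + bn + c. Substituting each data point gives a linear system:
  c = 4
  a + b + c = 10
  9a + 3b + c = 34
Solving the system yields a = 2, b = 4, c = 4.
So g(n) = 2n^2 + 4n + 4.
Then g(2) = 20.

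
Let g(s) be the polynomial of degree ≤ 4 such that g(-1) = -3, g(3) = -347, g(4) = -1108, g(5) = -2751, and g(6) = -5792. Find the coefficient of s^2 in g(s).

Write g(s) = as^4 + bs^3 + cs^2 + ds + e. Substituting each data point gives a linear system:
  a - b + c - d + e = -3
  81a + 27b + 9c + 3d + e = -347
  256a + 64b + 16c + 4d + e = -1108
  625a + 125b + 25c + 5d + e = -2751
  1296a + 216b + 36c + 6d + e = -5792
Solving the system yields a = -5, b = 4, c = -4, d = -6, e = 4.
So g(s) = -5s^4 + 4s^3 - 4s^2 - 6s + 4.
The coefficient of s^2 is -4.

-4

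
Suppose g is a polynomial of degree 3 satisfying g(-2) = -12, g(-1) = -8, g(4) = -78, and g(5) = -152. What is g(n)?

Using the Lagrange interpolation formula with nodes -2, -1, 4, 5:
  L_0(n) = (n + 1)(n - 4)(n - 5) / -42
  L_1(n) = (n + 2)(n - 4)(n - 5) / 30
  L_2(n) = (n + 2)(n + 1)(n - 5) / -30
  L_3(n) = (n + 2)(n + 1)(n - 4) / 42
Then g(n) = -12·L_0(n) - 8·L_1(n) - 78·L_2(n) - 152·L_3(n).
Expanding and collecting terms gives g(n) = -n^3 - 2n^2 + 5n - 2.
Check: g(4) = -78. ✓

g(n) = -n^3 - 2n^2 + 5n - 2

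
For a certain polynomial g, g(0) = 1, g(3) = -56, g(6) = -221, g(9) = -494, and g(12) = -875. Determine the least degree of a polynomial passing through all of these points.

Forward differences of the values at s = 0, 3, 6, 9, 12:
  g  : 1  -56  -221  -494  -875
  Δ  : -57  -165  -273  -381
  Δ^2: -108  -108  -108
  Δ^3: 0  0
  Δ^4: 0
The second differences are constant (-108) and nonzero, while all higher differences vanish, so the minimal degree is 2.

2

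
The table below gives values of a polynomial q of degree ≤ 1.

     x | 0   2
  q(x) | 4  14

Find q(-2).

Using the Lagrange interpolation formula with nodes 0, 2:
  L_0(x) = (x - 2) / -2
  L_1(x) = x / 2
Then q(x) = 4·L_0(x) + 14·L_1(x).
Expanding and collecting terms gives q(x) = 5x + 4.
Evaluating at x = -2: q(-2) = -6.

-6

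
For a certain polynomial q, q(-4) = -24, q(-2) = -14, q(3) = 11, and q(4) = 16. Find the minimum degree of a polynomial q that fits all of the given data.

Divided differences on the nodes -4, -2, 3, 4:
  order 0: -24  -14  11  16
  order 1: 5  5  5
  order 2: 0  0
  order 3: 0
The order-1 divided differences are all 5 (nonzero) and every higher order vanishes, so the data lies on a polynomial of degree exactly 1.

1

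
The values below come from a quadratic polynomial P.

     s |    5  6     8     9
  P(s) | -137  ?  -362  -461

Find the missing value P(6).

The 3 known points determine the degree-2 polynomial uniquely.
Write P(s) = as^2 + bs + c. Substituting each data point gives a linear system:
  25a + 5b + c = -137
  64a + 8b + c = -362
  81a + 9b + c = -461
Solving the system yields a = -6, b = 3, c = -2.
So P(s) = -6s^2 + 3s - 2.
Then P(6) = -200.

-200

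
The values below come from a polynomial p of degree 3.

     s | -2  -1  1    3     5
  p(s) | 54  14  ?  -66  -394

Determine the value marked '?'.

The 4 known points determine the degree-3 polynomial uniquely.
Write p(s) = as^3 + bs^2 + cs + d. Substituting each data point gives a linear system:
  -8a + 4b - 2c + d = 54
  -a + b - c + d = 14
  27a + 9b + 3c + d = -66
  125a + 25b + 5c + d = -394
Solving the system yields a = -4, b = 4, c = 0, d = 6.
So p(s) = -4s^3 + 4s^2 + 6.
Then p(1) = 6.

6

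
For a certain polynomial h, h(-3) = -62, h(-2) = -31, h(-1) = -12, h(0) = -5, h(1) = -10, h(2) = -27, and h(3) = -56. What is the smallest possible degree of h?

Forward differences of the values at u = -3, -2, -1, 0, 1, 2, 3:
  h  : -62  -31  -12  -5  -10  -27  -56
  Δ  : 31  19  7  -5  -17  -29
  Δ^2: -12  -12  -12  -12  -12
  Δ^3: 0  0  0  0
  Δ^4: 0  0  0
  Δ^5: 0  0
  Δ^6: 0
The second differences are constant (-12) and nonzero, while all higher differences vanish, so the minimal degree is 2.

2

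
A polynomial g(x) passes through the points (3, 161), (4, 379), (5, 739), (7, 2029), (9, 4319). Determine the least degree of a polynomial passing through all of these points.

Divided differences on the nodes 3, 4, 5, 7, 9:
  order 0: 161  379  739  2029  4319
  order 1: 218  360  645  1145
  order 2: 71  95  125
  order 3: 6  6
  order 4: 0
The order-3 divided differences are all 6 (nonzero) and every higher order vanishes, so the data lies on a polynomial of degree exactly 3.

3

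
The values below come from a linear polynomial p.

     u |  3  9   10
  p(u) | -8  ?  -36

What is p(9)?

-32

The 2 known points determine the degree-1 polynomial uniquely.
Write p(u) = au + b. Substituting each data point gives a linear system:
  3a + b = -8
  10a + b = -36
Solving the system yields a = -4, b = 4.
So p(u) = -4u + 4.
Then p(9) = -32.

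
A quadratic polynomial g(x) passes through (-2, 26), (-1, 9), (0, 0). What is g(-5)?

Forward differences of the values at x = -2, -1, 0:
  g  : 26  9  0
  Δ  : -17  -9
  Δ^2: 8
The second differences are constant, confirming degree 2.
Interpolating (Newton forward form) and evaluating at x = -5 gives g(-5) = 125.

125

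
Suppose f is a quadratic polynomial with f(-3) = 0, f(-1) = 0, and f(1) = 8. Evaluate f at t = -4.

Forward differences of the values at t = -3, -1, 1:
  f  : 0  0  8
  Δ  : 0  8
  Δ^2: 8
The second differences are constant, confirming degree 2.
Interpolating (Newton forward form) and evaluating at t = -4 gives f(-4) = 3.

3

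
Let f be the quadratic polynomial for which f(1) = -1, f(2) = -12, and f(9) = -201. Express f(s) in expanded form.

Write f(s) = as^2 + bs + c. Substituting each data point gives a linear system:
  a + b + c = -1
  4a + 2b + c = -12
  81a + 9b + c = -201
Solving the system yields a = -2, b = -5, c = 6.
So f(s) = -2s² - 5s + 6.
Check: f(9) = -201. ✓

f(s) = -2s^2 - 5s + 6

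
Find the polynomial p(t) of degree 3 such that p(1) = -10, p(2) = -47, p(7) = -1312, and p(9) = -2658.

Write p(t) = at^3 + bt^2 + ct + d. Substituting each data point gives a linear system:
  a + b + c + d = -10
  8a + 4b + 2c + d = -47
  343a + 49b + 7c + d = -1312
  729a + 81b + 9c + d = -2658
Solving the system yields a = -3, b = -6, c = 2, d = -3.
So p(t) = -3t^3 - 6t^2 + 2t - 3.
Check: p(2) = -47. ✓

p(t) = -3t^3 - 6t^2 + 2t - 3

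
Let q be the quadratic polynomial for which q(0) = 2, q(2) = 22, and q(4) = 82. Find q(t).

Write q(t) = at^2 + bt + c. Substituting each data point gives a linear system:
  c = 2
  4a + 2b + c = 22
  16a + 4b + c = 82
Solving the system yields a = 5, b = 0, c = 2.
So q(t) = 5t² + 2.
Check: q(2) = 22. ✓

q(t) = 5t^2 + 2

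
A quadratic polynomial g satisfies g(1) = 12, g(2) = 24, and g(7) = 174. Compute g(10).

Using the Lagrange interpolation formula with nodes 1, 2, 7:
  L_0(n) = (n - 2)(n - 7) / 6
  L_1(n) = (n - 1)(n - 7) / -5
  L_2(n) = (n - 1)(n - 2) / 30
Then g(n) = 12·L_0(n) + 24·L_1(n) + 174·L_2(n).
Expanding and collecting terms gives g(n) = 3n^2 + 3n + 6.
Evaluating at n = 10: g(10) = 336.

336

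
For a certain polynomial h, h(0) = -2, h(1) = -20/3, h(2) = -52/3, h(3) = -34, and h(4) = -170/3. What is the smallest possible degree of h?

2

Forward differences of the values at n = 0, 1, 2, 3, 4:
  h  : -2  -20/3  -52/3  -34  -170/3
  Δ  : -14/3  -32/3  -50/3  -68/3
  Δ^2: -6  -6  -6
  Δ^3: 0  0
  Δ^4: 0
The second differences are constant (-6) and nonzero, while all higher differences vanish, so the minimal degree is 2.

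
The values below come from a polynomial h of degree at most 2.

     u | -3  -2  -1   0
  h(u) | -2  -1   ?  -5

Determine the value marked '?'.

On equispaced nodes a degree-2 polynomial has vanishing third forward difference, so
  - h(-3) + 3·h(-2) - 3·h(-1) + h(0) = 0.
Substituting the known values and solving for h(-1):
  -3·h(-1) = 6
  h(-1) = -2.

-2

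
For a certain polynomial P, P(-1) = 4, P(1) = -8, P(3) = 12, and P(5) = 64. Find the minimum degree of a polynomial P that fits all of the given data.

2

Forward differences of the values at t = -1, 1, 3, 5:
  P  : 4  -8  12  64
  Δ  : -12  20  52
  Δ^2: 32  32
  Δ^3: 0
The second differences are constant (32) and nonzero, while all higher differences vanish, so the minimal degree is 2.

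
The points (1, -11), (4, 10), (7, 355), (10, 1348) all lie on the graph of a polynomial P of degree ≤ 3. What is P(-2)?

Forward differences of the values at u = 1, 4, 7, 10:
  P  : -11  10  355  1348
  Δ  : 21  345  993
  Δ^2: 324  648
  Δ^3: 324
The third differences are constant, confirming degree 3.
Interpolating (Newton forward form) and evaluating at u = -2 gives P(-2) = -32.

-32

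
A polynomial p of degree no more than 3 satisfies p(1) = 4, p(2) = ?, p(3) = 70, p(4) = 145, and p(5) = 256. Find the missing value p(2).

The 4 known points determine the degree-3 polynomial uniquely.
Write p(u) = au^3 + bu^2 + cu + d. Substituting each data point gives a linear system:
  a + b + c + d = 4
  27a + 9b + 3c + d = 70
  64a + 16b + 4c + d = 145
  125a + 25b + 5c + d = 256
Solving the system yields a = 1, b = 6, c = -4, d = 1.
So p(u) = u^3 + 6u^2 - 4u + 1.
Then p(2) = 25.

25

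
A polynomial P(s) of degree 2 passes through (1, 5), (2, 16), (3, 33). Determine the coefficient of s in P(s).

Write P(s) = as^2 + bs + c. Substituting each data point gives a linear system:
  a + b + c = 5
  4a + 2b + c = 16
  9a + 3b + c = 33
Solving the system yields a = 3, b = 2, c = 0.
So P(s) = 3s^2 + 2s.
The coefficient of s is 2.

2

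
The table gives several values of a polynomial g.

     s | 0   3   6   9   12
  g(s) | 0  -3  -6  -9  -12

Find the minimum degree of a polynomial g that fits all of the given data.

Forward differences of the values at s = 0, 3, 6, 9, 12:
  g  : 0  -3  -6  -9  -12
  Δ  : -3  -3  -3  -3
  Δ^2: 0  0  0
  Δ^3: 0  0
  Δ^4: 0
The first differences are constant (-3) and nonzero, while all higher differences vanish, so the minimal degree is 1.

1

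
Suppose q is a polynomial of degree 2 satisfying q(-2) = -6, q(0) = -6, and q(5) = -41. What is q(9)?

Using the Lagrange interpolation formula with nodes -2, 0, 5:
  L_0(t) = t(t - 5) / 14
  L_1(t) = (t + 2)(t - 5) / -10
  L_2(t) = (t + 2)t / 35
Then q(t) = -6·L_0(t) - 6·L_1(t) - 41·L_2(t).
Expanding and collecting terms gives q(t) = -t² - 2t - 6.
Evaluating at t = 9: q(9) = -105.

-105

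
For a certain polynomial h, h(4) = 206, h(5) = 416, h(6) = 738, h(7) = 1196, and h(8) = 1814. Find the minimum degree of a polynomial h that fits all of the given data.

3

Forward differences of the values at s = 4, 5, 6, 7, 8:
  h  : 206  416  738  1196  1814
  Δ  : 210  322  458  618
  Δ^2: 112  136  160
  Δ^3: 24  24
  Δ^4: 0
The third differences are constant (24) and nonzero, while all higher differences vanish, so the minimal degree is 3.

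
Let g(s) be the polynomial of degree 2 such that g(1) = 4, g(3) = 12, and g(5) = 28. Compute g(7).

Forward differences of the values at s = 1, 3, 5:
  g  : 4  12  28
  Δ  : 8  16
  Δ^2: 8
The second differences are constant, confirming degree 2.
Interpolating (Newton forward form) and evaluating at s = 7 gives g(7) = 52.

52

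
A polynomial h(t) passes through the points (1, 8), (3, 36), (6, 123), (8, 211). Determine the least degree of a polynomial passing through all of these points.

Divided differences on the nodes 1, 3, 6, 8:
  order 0: 8  36  123  211
  order 1: 14  29  44
  order 2: 3  3
  order 3: 0
The order-2 divided differences are all 3 (nonzero) and every higher order vanishes, so the data lies on a polynomial of degree exactly 2.

2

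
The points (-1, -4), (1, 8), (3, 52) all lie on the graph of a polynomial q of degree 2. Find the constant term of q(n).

Write q(n) = an^2 + bn + c. Substituting each data point gives a linear system:
  a - b + c = -4
  a + b + c = 8
  9a + 3b + c = 52
Solving the system yields a = 4, b = 6, c = -2.
So q(n) = 4n² + 6n - 2.
The constant term is -2.

-2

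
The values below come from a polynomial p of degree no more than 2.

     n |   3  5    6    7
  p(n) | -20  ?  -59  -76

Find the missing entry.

The 3 known points determine the degree-2 polynomial uniquely.
Write p(n) = an^2 + bn + c. Substituting each data point gives a linear system:
  9a + 3b + c = -20
  36a + 6b + c = -59
  49a + 7b + c = -76
Solving the system yields a = -1, b = -4, c = 1.
So p(n) = -n^2 - 4n + 1.
Then p(5) = -44.

-44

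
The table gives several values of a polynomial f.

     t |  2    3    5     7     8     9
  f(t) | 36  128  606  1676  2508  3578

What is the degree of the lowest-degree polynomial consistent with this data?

3

Divided differences on the nodes 2, 3, 5, 7, 8, 9:
  order 0: 36  128  606  1676  2508  3578
  order 1: 92  239  535  832  1070
  order 2: 49  74  99  119
  order 3: 5  5  5
  order 4: 0  0
  order 5: 0
The order-3 divided differences are all 5 (nonzero) and every higher order vanishes, so the data lies on a polynomial of degree exactly 3.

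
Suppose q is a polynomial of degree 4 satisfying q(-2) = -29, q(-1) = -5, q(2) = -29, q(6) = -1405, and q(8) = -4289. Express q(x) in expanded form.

Write q(x) = ax^4 + bx^3 + cx^2 + dx + e. Substituting each data point gives a linear system:
  16a - 8b + 4c - 2d + e = -29
  a - b + c - d + e = -5
  16a + 8b + 4c + 2d + e = -29
  1296a + 216b + 36c + 6d + e = -1405
  4096a + 512b + 64c + 8d + e = -4289
Solving the system yields a = -1, b = 0, c = -3, d = 0, e = -1.
So q(x) = -x^4 - 3x^2 - 1.
Check: q(8) = -4289. ✓

q(x) = -x^4 - 3x^2 - 1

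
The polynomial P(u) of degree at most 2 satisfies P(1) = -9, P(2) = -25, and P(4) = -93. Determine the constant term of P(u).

Write P(u) = au^2 + bu + c. Substituting each data point gives a linear system:
  a + b + c = -9
  4a + 2b + c = -25
  16a + 4b + c = -93
Solving the system yields a = -6, b = 2, c = -5.
So P(u) = -6u² + 2u - 5.
The constant term is -5.

-5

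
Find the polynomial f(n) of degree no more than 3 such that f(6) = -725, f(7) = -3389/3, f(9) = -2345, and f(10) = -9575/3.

Using the Lagrange interpolation formula with nodes 6, 7, 9, 10:
  L_0(n) = (n - 7)(n - 9)(n - 10) / -12
  L_1(n) = (n - 6)(n - 9)(n - 10) / 6
  L_2(n) = (n - 6)(n - 7)(n - 10) / -6
  L_3(n) = (n - 6)(n - 7)(n - 9) / 12
Then f(n) = -725·L_0(n) - 3389/3·L_1(n) - 2345·L_2(n) - 9575/3·L_3(n).
Expanding and collecting terms gives f(n) = -3n³ - (5/3)n² - 2n - 5.
Check: f(6) = -725. ✓

f(n) = -3n^3 - (5/3)n^2 - 2n - 5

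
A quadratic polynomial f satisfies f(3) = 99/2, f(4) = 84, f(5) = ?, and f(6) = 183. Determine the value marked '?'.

On equispaced nodes a degree-2 polynomial has vanishing third forward difference, so
  - f(3) + 3·f(4) - 3·f(5) + f(6) = 0.
Substituting the known values and solving for f(5):
  -3·f(5) = -771/2
  f(5) = 257/2.

257/2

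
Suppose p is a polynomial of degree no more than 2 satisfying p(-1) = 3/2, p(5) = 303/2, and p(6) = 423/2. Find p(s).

p(s) = 5s^2 + 5s + 3/2

Using the Lagrange interpolation formula with nodes -1, 5, 6:
  L_0(s) = (s - 5)(s - 6) / 42
  L_1(s) = (s + 1)(s - 6) / -6
  L_2(s) = (s + 1)(s - 5) / 7
Then p(s) = 3/2·L_0(s) + 303/2·L_1(s) + 423/2·L_2(s).
Expanding and collecting terms gives p(s) = 5s² + 5s + 3/2.
Check: p(-1) = 3/2. ✓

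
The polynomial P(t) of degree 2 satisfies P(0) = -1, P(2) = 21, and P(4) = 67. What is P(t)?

P(t) = 3t^2 + 5t - 1

Using the Lagrange interpolation formula with nodes 0, 2, 4:
  L_0(t) = (t - 2)(t - 4) / 8
  L_1(t) = t(t - 4) / -4
  L_2(t) = t(t - 2) / 8
Then P(t) = -1·L_0(t) + 21·L_1(t) + 67·L_2(t).
Expanding and collecting terms gives P(t) = 3t^2 + 5t - 1.
Check: P(0) = -1. ✓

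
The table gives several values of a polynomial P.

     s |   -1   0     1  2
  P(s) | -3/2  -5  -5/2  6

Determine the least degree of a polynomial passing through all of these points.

Forward differences of the values at s = -1, 0, 1, 2:
  P  : -3/2  -5  -5/2  6
  Δ  : -7/2  5/2  17/2
  Δ^2: 6  6
  Δ^3: 0
The second differences are constant (6) and nonzero, while all higher differences vanish, so the minimal degree is 2.

2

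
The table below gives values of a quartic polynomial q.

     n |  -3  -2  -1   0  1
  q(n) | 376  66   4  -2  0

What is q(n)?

q(n) = 6n^4 + 4n^3 - 2n^2 - 6n - 2

Using the Lagrange interpolation formula with nodes -3, -2, -1, 0, 1:
  L_0(n) = (n + 2)(n + 1)n(n - 1) / 24
  L_1(n) = (n + 3)(n + 1)n(n - 1) / -6
  L_2(n) = (n + 3)(n + 2)n(n - 1) / 4
  L_3(n) = (n + 3)(n + 2)(n + 1)(n - 1) / -6
  L_4(n) = (n + 3)(n + 2)(n + 1)n / 24
Then q(n) = 376·L_0(n) + 66·L_1(n) + 4·L_2(n) - 2·L_3(n) + 0·L_4(n).
Expanding and collecting terms gives q(n) = 6n⁴ + 4n³ - 2n² - 6n - 2.
Check: q(1) = 0. ✓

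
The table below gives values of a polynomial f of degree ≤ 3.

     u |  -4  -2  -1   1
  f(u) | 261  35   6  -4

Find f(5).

-504

Using the Lagrange interpolation formula with nodes -4, -2, -1, 1:
  L_0(u) = (u + 2)(u + 1)(u - 1) / -30
  L_1(u) = (u + 4)(u + 1)(u - 1) / 6
  L_2(u) = (u + 4)(u + 2)(u - 1) / -6
  L_3(u) = (u + 4)(u + 2)(u + 1) / 30
Then f(u) = 261·L_0(u) + 35·L_1(u) + 6·L_2(u) - 4·L_3(u).
Expanding and collecting terms gives f(u) = -4u³ - u + 1.
Evaluating at u = 5: f(5) = -504.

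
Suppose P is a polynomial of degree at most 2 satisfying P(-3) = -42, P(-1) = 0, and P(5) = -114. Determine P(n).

P(n) = -5n^2 + n + 6

Write P(n) = an^2 + bn + c. Substituting each data point gives a linear system:
  9a - 3b + c = -42
  a - b + c = 0
  25a + 5b + c = -114
Solving the system yields a = -5, b = 1, c = 6.
So P(n) = -5n^2 + n + 6.
Check: P(-1) = 0. ✓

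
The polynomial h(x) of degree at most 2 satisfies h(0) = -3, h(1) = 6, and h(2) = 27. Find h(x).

h(x) = 6x^2 + 3x - 3

Write h(x) = ax^2 + bx + c. Substituting each data point gives a linear system:
  c = -3
  a + b + c = 6
  4a + 2b + c = 27
Solving the system yields a = 6, b = 3, c = -3.
So h(x) = 6x² + 3x - 3.
Check: h(2) = 27. ✓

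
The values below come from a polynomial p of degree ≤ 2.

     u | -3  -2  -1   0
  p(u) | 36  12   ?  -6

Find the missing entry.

-2

On equispaced nodes a degree-2 polynomial has vanishing third forward difference, so
  - p(-3) + 3·p(-2) - 3·p(-1) + p(0) = 0.
Substituting the known values and solving for p(-1):
  -3·p(-1) = 6
  p(-1) = -2.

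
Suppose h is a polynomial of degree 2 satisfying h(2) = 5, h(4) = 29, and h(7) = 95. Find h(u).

Write h(u) = au^2 + bu + c. Substituting each data point gives a linear system:
  4a + 2b + c = 5
  16a + 4b + c = 29
  49a + 7b + c = 95
Solving the system yields a = 2, b = 0, c = -3.
So h(u) = 2u^2 - 3.
Check: h(2) = 5. ✓

h(u) = 2u^2 - 3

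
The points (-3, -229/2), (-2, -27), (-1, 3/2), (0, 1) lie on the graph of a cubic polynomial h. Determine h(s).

Write h(s) = as^3 + bs^2 + cs + d. Substituting each data point gives a linear system:
  -27a + 9b - 3c + d = -229/2
  -8a + 4b - 2c + d = -27
  -a + b - c + d = 3/2
  d = 1
Solving the system yields a = 5, b = 1/2, c = -5, d = 1.
So h(s) = 5s^3 + (1/2)s^2 - 5s + 1.
Check: h(0) = 1. ✓

h(s) = 5s^3 + (1/2)s^2 - 5s + 1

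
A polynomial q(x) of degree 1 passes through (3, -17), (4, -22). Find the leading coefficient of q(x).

Write q(x) = ax + b. Substituting each data point gives a linear system:
  3a + b = -17
  4a + b = -22
Solving the system yields a = -5, b = -2.
So q(x) = -5x - 2.
The leading coefficient is -5.

-5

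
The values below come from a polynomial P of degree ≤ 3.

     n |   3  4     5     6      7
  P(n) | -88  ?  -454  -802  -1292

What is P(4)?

-224

The 4 known points determine the degree-3 polynomial uniquely.
Write P(n) = an^3 + bn^2 + cn + d. Substituting each data point gives a linear system:
  27a + 9b + 3c + d = -88
  125a + 25b + 5c + d = -454
  216a + 36b + 6c + d = -802
  343a + 49b + 7c + d = -1292
Solving the system yields a = -4, b = 1, c = 5, d = -4.
So P(n) = -4n³ + n² + 5n - 4.
Then P(4) = -224.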